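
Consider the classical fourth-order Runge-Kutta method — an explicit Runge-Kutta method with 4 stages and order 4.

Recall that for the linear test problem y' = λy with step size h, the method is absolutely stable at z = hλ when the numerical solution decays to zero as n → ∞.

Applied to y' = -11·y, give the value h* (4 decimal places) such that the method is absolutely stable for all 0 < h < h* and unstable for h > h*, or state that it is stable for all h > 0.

With y'=λy (z=hλ):
  order 4, 4-stage ⇒ R(z)=1+z+z^2/2+z^3/6+z^4/24
  (e.g. R(-1.38)=0.28530, |R|=0.28530)

Find x<0 with |R(x)|<1.
x=-1.38: |R|=0.2853
|R(-2.03)|=0.3438 |R(-1.78)|=0.2825 |R(-1.2)|=0.3184
Bisect:
  x_lo=-3.1271 |R|=1.6500  x_hi=-0.1189 |R|=0.8879
  mid=-1.62299 |R|=0.27064 →hi
  mid=-2.37504 |R|=0.53829 →hi
  mid=-2.75106 |R|=0.94960 →hi
  mid=-2.93907 |R|=1.25771 →lo
  mid=-2.84507 |R|=1.09392 →lo
  mid=-2.79806 |R|=1.01942 →lo
  mid=-2.77456 |R|=0.98394 →hi
  mid=-2.78631 |R|=1.00154 →lo
  mid=-2.78044 |R|=0.99270 →hi
  ...
  [-2.78539,-2.78521] ⇒ x*=-2.7853
So |R|<1 on (-2.7853, 0).

(-2.7853,0); λ=-11 ⇒ h* = 0.2532.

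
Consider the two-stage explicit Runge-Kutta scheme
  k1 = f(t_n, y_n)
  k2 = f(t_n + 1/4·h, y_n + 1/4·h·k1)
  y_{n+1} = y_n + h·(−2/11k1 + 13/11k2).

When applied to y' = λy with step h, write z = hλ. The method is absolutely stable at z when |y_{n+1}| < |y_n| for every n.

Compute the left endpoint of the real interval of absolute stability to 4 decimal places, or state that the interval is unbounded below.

Set f=λy, z=hλ:
  k1=λy_n ⇒ h·k1=z·y_n;  k2=λ(1+1/4z)y_n ⇒ h·k2=z(1+1/4z)y_n
  y_{n+1}/y_n = 1 − 2/11z + 13/11z(1+1/4z) = 1 + z + 13/44z²
  R(z) = 1 + z + 13/44z².

Boundary: |R(x)|=1, x<0.
x=-0.54: |R|=0.5462
R=1: x+13/44x²=0 ⇒ x=−44/13=-3.3846; min R=1−1/(4·13/44)=0.1538>−1
Confirm numerically:
  x=-3.007: |R|=0.66451 <1
  x=-2.223: |R|=0.23706 <1
  x=-1.967: |R|=0.17614 <1
  x=-1.476: |R|=0.16767 <1
  x=-3.789: |R|=1.45270 >1
  x=-3.724: |R|=1.37342 >1
Stable set (-3.3846, 0).

left endpoint -3.3846.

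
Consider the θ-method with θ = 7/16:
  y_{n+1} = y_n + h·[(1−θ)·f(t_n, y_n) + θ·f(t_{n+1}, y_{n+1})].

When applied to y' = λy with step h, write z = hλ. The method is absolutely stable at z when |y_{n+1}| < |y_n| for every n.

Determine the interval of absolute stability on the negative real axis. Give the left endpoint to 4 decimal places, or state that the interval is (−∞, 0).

(-16.0000, 0).

On y'=λy, z=hλ:
  y_{n+1} = y_n + z·[9/16·y_n + 7/16·y_{n+1}] ⇒ (1 − 7/16z)y_{n+1} = (1 + 9/16z)y_n
  ⇒ R(z) = (1 + 9/16z)/(1 − 7/16z).

Find x<0 with |R(x)|<1.
x=-1.03: |R|=0.2900
R=−1: 1+9/16x = −1+7/16x ⇒ -1/8x=2 ⇒ x=2/(-1/8)=-16.0000
Confirm numerically:
  x=-15.747: |R|=0.99599 <1
  x=-13.957: |R|=0.96406 <1
  x=-12.454: |R|=0.93126 <1
  x=-12.038: |R|=0.92097 <1
  x=-16.175: |R|=1.00271 >1
  x=-16.102: |R|=1.00158 >1
Stable set (-16.0000, 0).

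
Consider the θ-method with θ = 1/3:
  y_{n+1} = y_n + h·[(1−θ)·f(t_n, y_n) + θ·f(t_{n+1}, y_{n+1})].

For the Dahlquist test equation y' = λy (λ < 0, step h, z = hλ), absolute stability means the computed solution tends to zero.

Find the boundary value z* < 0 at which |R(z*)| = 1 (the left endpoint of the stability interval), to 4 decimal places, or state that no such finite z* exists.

Test eqn y'=λy, z=hλ:
  y_{n+1} = y_n + z·[2/3·y_n + 1/3·y_{n+1}] ⇒ (1 − 1/3z)y_{n+1} = (1 + 2/3z)y_n
  R(z) = (1 + 2/3z)/(1 − 1/3z).

Boundary: |R(x)|=1, x<0.
x=-1.02: |R|=0.2388
R=−1: 1+2/3x = −1+1/3x ⇒ -1/3x=2 ⇒ x=2/(-1/3)=-6.0000
Confirm numerically:
  x=-5.517: |R|=0.94329 <1
  x=-4.368: |R|=0.77850 <1
  x=-2.793: |R|=0.44640 <1
  x=-6.325: |R|=1.03485 >1
  x=-6.151: |R|=1.01650 >1
Stable set (-6.0000, 0).

z* = -6.0000.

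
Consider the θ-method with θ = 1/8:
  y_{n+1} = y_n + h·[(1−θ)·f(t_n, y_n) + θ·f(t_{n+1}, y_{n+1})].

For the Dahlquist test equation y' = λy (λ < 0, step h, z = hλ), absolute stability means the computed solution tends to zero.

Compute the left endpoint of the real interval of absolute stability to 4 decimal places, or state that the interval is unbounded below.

left endpoint -2.6667.

Set f=λy, z=hλ:
  y_{n+1} = y_n + z·[7/8·y_n + 1/8·y_{n+1}] ⇒ (1 − 1/8z)y_{n+1} = (1 + 7/8z)y_n
  ⇒ R(z) = (1 + 7/8z)/(1 − 1/8z).

Solve |R(x)|<1 on ℝ⁻.
x=-0.89: |R|=0.1991
R=−1: 1+7/8x = −1+1/8x ⇒ -3/4x=2 ⇒ x=2/(-3/4)=-2.6667
Confirm numerically:
  x=-2.572: |R|=0.94627 <1
  x=-2.177: |R|=0.71131 <1
  x=-1.649: |R|=0.36719 <1
  x=-1.399: |R|=0.19076 <1
  x=-3.016: |R|=1.19027 >1
  x=-2.999: |R|=1.18129 >1
Interval (-2.6667, 0).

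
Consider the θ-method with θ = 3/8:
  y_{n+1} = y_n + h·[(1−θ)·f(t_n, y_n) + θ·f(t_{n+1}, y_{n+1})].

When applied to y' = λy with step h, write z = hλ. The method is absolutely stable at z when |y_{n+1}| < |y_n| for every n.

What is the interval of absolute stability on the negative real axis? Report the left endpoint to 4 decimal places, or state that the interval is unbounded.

z∈(-8.0000,0).

With y'=λy (z=hλ):
  y_{n+1} = y_n + z·[5/8·y_n + 3/8·y_{n+1}] ⇒ (1 − 3/8z)y_{n+1} = (1 + 5/8z)y_n
  Hence R(z) = (1 + 5/8z)/(1 − 3/8z).

Need |R(x)|<1, x<0.
x=-0.32: |R|=0.7143
R=−1: 1+5/8x = −1+3/8x ⇒ -1/4x=2 ⇒ x=2/(-1/4)=-8.0000
Confirm numerically:
  x=-6.571: |R|=0.89687 <1
  x=-6.086: |R|=0.85422 <1
  x=-5.885: |R|=0.83512 <1
  x=-4.526: |R|=0.67801 <1
  x=-8.129: |R|=1.00797 >1
  x=-8.096: |R|=1.00595 >1
Interval (-8.0000, 0).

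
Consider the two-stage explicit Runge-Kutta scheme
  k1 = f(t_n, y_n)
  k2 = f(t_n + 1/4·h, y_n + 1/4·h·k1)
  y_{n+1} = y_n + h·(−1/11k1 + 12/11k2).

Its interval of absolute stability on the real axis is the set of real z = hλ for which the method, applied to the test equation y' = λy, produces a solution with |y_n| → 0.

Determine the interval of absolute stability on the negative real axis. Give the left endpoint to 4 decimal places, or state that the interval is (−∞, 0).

z∈(-3.6667,0).

Set f=λy, z=hλ:
  k1=λy_n ⇒ h·k1=z·y_n;  k2=λ(1+1/4z)y_n ⇒ h·k2=z(1+1/4z)y_n
  y_{n+1}/y_n = 1 − 1/11z + 12/11z(1+1/4z) = 1 + z + 3/11z²
  R(z) = 1 + z + 3/11z².

Boundary: |R(x)|=1, x<0.
x=-1.28: |R|=0.1668
R=1: x+3/11x²=0 ⇒ x=−11/3=-3.6667; min R=1−1/(4·3/11)=0.0833>−1
Confirm numerically:
  x=-3.381: |R|=0.73659 <1
  x=-2.896: |R|=0.39131 <1
  x=-2.160: |R|=0.11244 <1
  x=-2.032: |R|=0.09410 <1
  x=-3.822: |R|=1.16191 >1
  x=-3.740: |R|=1.07480 >1
Interval (-3.6667, 0).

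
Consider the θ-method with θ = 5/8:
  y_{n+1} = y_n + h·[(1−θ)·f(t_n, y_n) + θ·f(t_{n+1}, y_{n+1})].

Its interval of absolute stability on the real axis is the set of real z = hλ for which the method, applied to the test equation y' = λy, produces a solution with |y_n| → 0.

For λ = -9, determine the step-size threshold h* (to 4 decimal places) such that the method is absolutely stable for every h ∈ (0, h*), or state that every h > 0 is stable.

Test eqn y'=λy, z=hλ:
  y_{n+1} = y_n + z·[3/8·y_n + 5/8·y_{n+1}] ⇒ (1 − 5/8z)y_{n+1} = (1 + 3/8z)y_n
  R(z) = (1 + 3/8z)/(1 − 5/8z).

Need |R(x)|<1, x<0.
x=-1.51: |R|=0.2232
x=-2: |R|=0.1111
x=-10: |R|=0.3793
x=-100: |R|=0.5748
θ=5/8≥1/2 ⇒ |1+3/8x|<|1−5/8x| ∀x<0 ⇒ stable on all of ℝ⁻.

(−∞, 0) — no finite endpoint. Any h>0 works for λ=-9.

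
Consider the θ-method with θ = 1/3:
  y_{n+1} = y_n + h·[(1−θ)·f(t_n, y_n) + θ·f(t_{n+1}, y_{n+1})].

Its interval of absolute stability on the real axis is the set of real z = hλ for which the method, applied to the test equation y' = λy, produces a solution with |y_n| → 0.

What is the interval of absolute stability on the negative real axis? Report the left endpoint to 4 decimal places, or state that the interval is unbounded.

(-6.0000, 0).

Set f=λy, z=hλ:
  y_{n+1} = y_n + z·[2/3·y_n + 1/3·y_{n+1}] ⇒ (1 − 1/3z)y_{n+1} = (1 + 2/3z)y_n
  R(z) = (1 + 2/3z)/(1 − 1/3z).

Find x<0 with |R(x)|<1.
x=-1.63: |R|=0.0562
R=−1: 1+2/3x = −1+1/3x ⇒ -1/3x=2 ⇒ x=2/(-1/3)=-6.0000
Confirm numerically:
  x=-4.803: |R|=0.84660 <1
  x=-4.666: |R|=0.82598 <1
  x=-3.085: |R|=0.52095 <1
  x=-6.447: |R|=1.04732 >1
  x=-6.167: |R|=1.01822 >1
Interval (-6.0000, 0).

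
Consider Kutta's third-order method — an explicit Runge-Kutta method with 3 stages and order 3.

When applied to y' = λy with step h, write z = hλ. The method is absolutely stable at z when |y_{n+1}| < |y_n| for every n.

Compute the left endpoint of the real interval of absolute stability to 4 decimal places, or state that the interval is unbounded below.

With y'=λy (z=hλ):
  order 3, 3-stage ⇒ R(z)=1+z+z^2/2+z^3/6
  (e.g. R(-1.68)=-0.05907, |R|=0.05907)

Solve |R(x)|<1 on ℝ⁻.
x=-1.68: |R|=0.0591
|R(-2.6)|=1.1493 |R(-1.82)|=0.1686 |R(-1.16)|=0.2527
Bisect:
  x_lo=-3.2645 |R|=2.7344  x_hi=-0.0714 |R|=0.9311
  mid=-1.66795 |R|=0.05031 →hi
  mid=-2.46624 |R|=0.92516 →hi
  mid=-2.86539 |R|=1.68119 →lo
  mid=-2.66582 |R|=1.27000 →lo
  mid=-2.56603 |R|=1.08978 →lo
  mid=-2.51614 |R|=1.00558 →lo
  mid=-2.49119 |R|=0.96491 →hi
  mid=-2.50366 |R|=0.98513 →hi
  mid=-2.50990 |R|=0.99533 →hi
  mid=-2.51302 |R|=1.00045 →lo
  ...
  [-2.51282,-2.51263] ⇒ x*=-2.5127
So |R|<1 on (-2.5127, 0).

left endpoint -2.5127.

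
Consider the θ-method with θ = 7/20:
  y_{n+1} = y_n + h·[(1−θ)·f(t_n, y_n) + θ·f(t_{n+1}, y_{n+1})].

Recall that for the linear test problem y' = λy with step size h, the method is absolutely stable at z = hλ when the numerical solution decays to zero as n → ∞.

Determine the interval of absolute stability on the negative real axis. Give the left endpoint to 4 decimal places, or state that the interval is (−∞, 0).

Set f=λy, z=hλ:
  y_{n+1} = y_n + z·[13/20·y_n + 7/20·y_{n+1}] ⇒ (1 − 7/20z)y_{n+1} = (1 + 13/20z)y_n
  so R(z) = (1 + 13/20z)/(1 − 7/20z).

Need |R(x)|<1, x<0.
x=-1.68: |R|=0.0579
R=−1: 1+13/20x = −1+7/20x ⇒ -3/10x=2 ⇒ x=2/(-3/10)=-6.6667
Confirm numerically:
  x=-5.192: |R|=0.84296 <1
  x=-4.743: |R|=0.78305 <1
  x=-4.361: |R|=0.72621 <1
  x=-3.744: |R|=0.62050 <1
  x=-7.121: |R|=1.03903 >1
  x=-7.029: |R|=1.03141 >1
  x=-6.853: |R|=1.01645 >1
Stable set (-6.6667, 0).

z∈(-6.6667,0).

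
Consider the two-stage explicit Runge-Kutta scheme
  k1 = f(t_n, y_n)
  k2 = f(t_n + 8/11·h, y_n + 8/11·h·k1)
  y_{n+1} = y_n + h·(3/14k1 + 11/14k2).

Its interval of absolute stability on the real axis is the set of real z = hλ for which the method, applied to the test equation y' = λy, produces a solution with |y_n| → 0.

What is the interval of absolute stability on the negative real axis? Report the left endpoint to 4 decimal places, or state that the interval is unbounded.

z∈(-1.7500,0).

On y'=λy, z=hλ:
  k1=λy_n ⇒ h·k1=z·y_n;  k2=λ(1+8/11z)y_n ⇒ h·k2=z(1+8/11z)y_n
  y_{n+1}/y_n = 1 + 3/14z + 11/14z(1+8/11z) = 1 + z + 4/7z²
  Hence R(z) = 1 + z + 4/7z².

Find x<0 with |R(x)|<1.
x=-1.23: |R|=0.6345
R=1: x+4/7x²=0 ⇒ x=−7/4=-1.7500; min R=1−1/(4·4/7)=0.5625>−1
Confirm numerically:
  x=-1.443: |R|=0.74686 <1
  x=-1.361: |R|=0.69747 <1
  x=-1.062: |R|=0.58248 <1
  x=-0.756: |R|=0.57059 <1
  x=-2.196: |R|=1.55967 >1
  x=-2.000: |R|=1.28571 >1
Stable set (-1.7500, 0).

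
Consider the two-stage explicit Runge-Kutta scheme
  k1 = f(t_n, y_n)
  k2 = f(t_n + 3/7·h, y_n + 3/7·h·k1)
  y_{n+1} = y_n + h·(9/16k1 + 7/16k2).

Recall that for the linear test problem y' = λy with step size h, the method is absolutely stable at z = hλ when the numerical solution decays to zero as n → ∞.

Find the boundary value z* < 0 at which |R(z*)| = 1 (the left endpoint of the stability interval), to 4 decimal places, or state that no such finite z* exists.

left endpoint -5.3333.

Set f=λy, z=hλ:
  k1=λy_n ⇒ h·k1=z·y_n;  k2=λ(1+3/7z)y_n ⇒ h·k2=z(1+3/7z)y_n
  y_{n+1}/y_n = 1 + 9/16z + 7/16z(1+3/7z) = 1 + z + 3/16z²
  Hence R(z) = 1 + z + 3/16z².

Need |R(x)|<1, x<0.
x=-1.44: |R|=0.0512
R=1: x+3/16x²=0 ⇒ x=−16/3=-5.3333; min R=1−1/(4·3/16)=-0.3333>−1
Confirm numerically:
  x=-5.078: |R|=0.75689 <1
  x=-4.597: |R|=0.36533 <1
  x=-3.775: |R|=0.10301 <1
  x=-2.985: |R|=0.31433 <1
  x=-5.861: |R|=1.57987 >1
  x=-5.781: |R|=1.48524 >1
  x=-5.753: |R|=1.45269 >1
Interval (-5.3333, 0).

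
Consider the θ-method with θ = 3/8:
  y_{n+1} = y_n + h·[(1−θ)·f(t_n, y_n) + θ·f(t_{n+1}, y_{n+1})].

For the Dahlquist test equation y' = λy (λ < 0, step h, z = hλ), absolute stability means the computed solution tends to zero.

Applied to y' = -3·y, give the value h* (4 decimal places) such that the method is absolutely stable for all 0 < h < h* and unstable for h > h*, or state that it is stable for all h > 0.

(-8.0000,0); λ=-3 ⇒ h* = (8)/3 = 2.6667.

On y'=λy, z=hλ:
  y_{n+1} = y_n + z·[5/8·y_n + 3/8·y_{n+1}] ⇒ (1 − 3/8z)y_{n+1} = (1 + 5/8z)y_n
  R(z) = (1 + 5/8z)/(1 − 3/8z).

Need |R(x)|<1, x<0.
x=-1.31: |R|=0.1215
R=−1: 1+5/8x = −1+3/8x ⇒ -1/4x=2 ⇒ x=2/(-1/4)=-8.0000
Confirm numerically:
  x=-6.176: |R|=0.86248 <1
  x=-5.942: |R|=0.84063 <1
  x=-5.385: |R|=0.78348 <1
  x=-3.489: |R|=0.51145 <1
  x=-8.576: |R|=1.03416 >1
  x=-8.132: |R|=1.00815 >1
  x=-8.020: |R|=1.00125 >1
So |R|<1 on (-8.0000, 0).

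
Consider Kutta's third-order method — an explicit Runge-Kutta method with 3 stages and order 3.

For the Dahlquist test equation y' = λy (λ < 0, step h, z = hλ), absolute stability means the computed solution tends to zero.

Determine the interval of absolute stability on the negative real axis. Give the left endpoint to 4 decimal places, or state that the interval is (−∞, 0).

(-2.5127, 0).

With y'=λy (z=hλ):
  order 3, 3-stage ⇒ R(z)=1+z+z^2/2+z^3/6
  (e.g. R(-0.84)=0.41402, |R|=0.41402)

Solve |R(x)|<1 on ℝ⁻.
x=-0.84: |R|=0.4140
|R(-1.75)|=0.1120 |R(-1.56)|=0.0241 |R(-0.74)|=0.4663
Bisect:
  x_lo=-2.8488 |R|=1.6442  x_hi=-0.2988 |R|=0.7414
  mid=-1.57381 |R|=0.01494 →hi
  mid=-2.21129 |R|=0.56852 →hi
  mid=-2.53003 |R|=1.02865 →lo
  mid=-2.37066 |R|=0.78118 →hi
  mid=-2.45035 |R|=0.90031 →hi
  mid=-2.49019 |R|=0.96330 →hi
  mid=-2.51011 |R|=0.99567 →hi
  ...
  [-2.51276,-2.51260] ⇒ x*=-2.5127
Stable set (-2.5127, 0).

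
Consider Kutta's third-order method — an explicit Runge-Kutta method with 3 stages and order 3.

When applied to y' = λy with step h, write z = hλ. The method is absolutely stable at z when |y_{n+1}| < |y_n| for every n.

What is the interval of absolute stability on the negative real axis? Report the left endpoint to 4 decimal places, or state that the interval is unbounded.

z∈(-2.5127,0).

With y'=λy (z=hλ):
  order 3, 3-stage ⇒ R(z)=1+z+z^2/2+z^3/6
  (e.g. R(-0.93)=0.36839, |R|=0.36839)

Need |R(x)|<1, x<0.
x=-0.93: |R|=0.3684
|R(-2.52)|=1.0120 |R(-1.59)|=0.0041 |R(-0.98)|=0.3433
Bisect:
  x_lo=-3.1018 |R|=2.2650  x_hi=-0.0531 |R|=0.9483
  mid=-1.57743 |R|=0.01253 →hi
  mid=-2.33961 |R|=0.73714 →hi
  mid=-2.72070 |R|=1.37613 →lo
  mid=-2.53016 |R|=1.02886 →lo
  mid=-2.43489 |R|=0.87649 →hi
  mid=-2.48252 |R|=0.95099 →hi
  mid=-2.50634 |R|=0.98950 →hi
  mid=-2.51825 |R|=1.00907 →lo
  mid=-2.51230 |R|=0.99926 →hi
  ...
  [-2.51285,-2.51267] ⇒ x*=-2.5127
Interval (-2.5127, 0).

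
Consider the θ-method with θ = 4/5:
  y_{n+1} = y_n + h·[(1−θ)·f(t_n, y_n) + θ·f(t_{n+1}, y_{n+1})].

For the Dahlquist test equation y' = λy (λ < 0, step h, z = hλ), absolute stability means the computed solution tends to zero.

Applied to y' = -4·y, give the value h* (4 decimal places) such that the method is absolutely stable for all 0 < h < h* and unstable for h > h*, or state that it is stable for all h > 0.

Test eqn y'=λy, z=hλ:
  y_{n+1} = y_n + z·[1/5·y_n + 4/5·y_{n+1}] ⇒ (1 − 4/5z)y_{n+1} = (1 + 1/5z)y_n
  so R(z) = (1 + 1/5z)/(1 − 4/5z).

Find x<0 with |R(x)|<1.
x=-1.09: |R|=0.4177
x=-2: |R|=0.2308
x=-10: |R|=0.1111
x=-100: |R|=0.2346
θ=4/5≥1/2 ⇒ |1+1/5x|<|1−4/5x| ∀x<0 ⇒ stable on all of ℝ⁻.

(−∞, 0) — no finite endpoint. Any h>0 works for λ=-4.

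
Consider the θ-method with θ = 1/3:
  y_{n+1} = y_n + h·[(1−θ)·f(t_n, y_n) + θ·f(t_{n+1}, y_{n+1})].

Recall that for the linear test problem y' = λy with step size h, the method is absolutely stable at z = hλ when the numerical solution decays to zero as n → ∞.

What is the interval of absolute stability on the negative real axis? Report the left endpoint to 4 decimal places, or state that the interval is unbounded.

On y'=λy, z=hλ:
  y_{n+1} = y_n + z·[2/3·y_n + 1/3·y_{n+1}] ⇒ (1 − 1/3z)y_{n+1} = (1 + 2/3z)y_n
  Hence R(z) = (1 + 2/3z)/(1 − 1/3z).

Find x<0 with |R(x)|<1.
x=-0.47: |R|=0.5937
R=−1: 1+2/3x = −1+1/3x ⇒ -1/3x=2 ⇒ x=2/(-1/3)=-6.0000
Confirm numerically:
  x=-5.270: |R|=0.91173 <1
  x=-4.438: |R|=0.79000 <1
  x=-3.576: |R|=0.63139 <1
  x=-6.537: |R|=1.05631 >1
  x=-6.519: |R|=1.05452 >1
  x=-6.341: |R|=1.03651 >1
Stable set (-6.0000, 0).

z∈(-6.0000,0).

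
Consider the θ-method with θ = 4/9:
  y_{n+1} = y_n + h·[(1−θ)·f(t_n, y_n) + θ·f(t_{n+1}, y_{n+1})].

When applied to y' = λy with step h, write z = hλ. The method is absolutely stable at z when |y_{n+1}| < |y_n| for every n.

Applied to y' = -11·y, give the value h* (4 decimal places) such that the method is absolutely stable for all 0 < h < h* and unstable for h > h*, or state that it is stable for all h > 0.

With y'=λy (z=hλ):
  y_{n+1} = y_n + z·[5/9·y_n + 4/9·y_{n+1}] ⇒ (1 − 4/9z)y_{n+1} = (1 + 5/9z)y_n
  R(z) = (1 + 5/9z)/(1 − 4/9z).

Find x<0 with |R(x)|<1.
x=-0.42: |R|=0.6461
R=−1: 1+5/9x = −1+4/9x ⇒ -1/9x=2 ⇒ x=2/(-1/9)=-18.0000
Confirm numerically:
  x=-15.556: |R|=0.96569 <1
  x=-11.388: |R|=0.87879 <1
  x=-8.837: |R|=0.79338 <1
  x=-18.498: |R|=1.00600 >1
  x=-18.299: |R|=1.00364 >1
  x=-18.060: |R|=1.00074 >1
Stable set (-18.0000, 0).

(-18.0000,0); λ=-11 ⇒ h* = (18)/11 = 1.6364.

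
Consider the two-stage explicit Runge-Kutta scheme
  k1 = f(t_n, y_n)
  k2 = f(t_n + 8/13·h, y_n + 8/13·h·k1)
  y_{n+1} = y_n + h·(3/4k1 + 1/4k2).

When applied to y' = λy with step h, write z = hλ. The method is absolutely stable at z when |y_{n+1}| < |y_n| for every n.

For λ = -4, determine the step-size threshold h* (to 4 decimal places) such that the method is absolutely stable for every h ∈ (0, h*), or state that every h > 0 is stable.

With y'=λy (z=hλ):
  k1=λy_n ⇒ h·k1=z·y_n;  k2=λ(1+8/13z)y_n ⇒ h·k2=z(1+8/13z)y_n
  y_{n+1}/y_n = 1 + 3/4z + 1/4z(1+8/13z) = 1 + z + 2/13z²
  ⇒ R(z) = 1 + z + 2/13z².

Solve |R(x)|<1 on ℝ⁻.
x=-1.18: |R|=0.0342
R=1: x+2/13x²=0 ⇒ x=−13/2=-6.5000; min R=1−1/(4·2/13)=-0.6250>−1
Confirm numerically:
  x=-4.667: |R|=0.31609 <1
  x=-4.454: |R|=0.40198 <1
  x=-4.443: |R|=0.40604 <1
  x=-4.114: |R|=0.51015 <1
  x=-6.912: |R|=1.43811 >1
  x=-6.863: |R|=1.38327 >1
Interval (-6.5000, 0).

(-6.5000,0); λ=-4 ⇒ h* = (13/2)/4 = 1.6250.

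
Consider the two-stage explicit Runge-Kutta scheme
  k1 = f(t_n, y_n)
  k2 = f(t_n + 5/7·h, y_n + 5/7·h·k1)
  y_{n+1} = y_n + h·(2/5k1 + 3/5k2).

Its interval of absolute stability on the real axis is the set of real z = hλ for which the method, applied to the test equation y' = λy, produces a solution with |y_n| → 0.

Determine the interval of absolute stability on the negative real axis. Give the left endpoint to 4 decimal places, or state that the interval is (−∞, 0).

Set f=λy, z=hλ:
  k1=λy_n ⇒ h·k1=z·y_n;  k2=λ(1+5/7z)y_n ⇒ h·k2=z(1+5/7z)y_n
  y_{n+1}/y_n = 1 + 2/5z + 3/5z(1+5/7z) = 1 + z + 3/7z²
  ⇒ R(z) = 1 + z + 3/7z².

Solve |R(x)|<1 on ℝ⁻.
x=-0.96: |R|=0.4350
R=1: x+3/7x²=0 ⇒ x=−7/3=-2.3333; min R=1−1/(4·3/7)=0.4167>−1
Confirm numerically:
  x=-2.031: |R|=0.73684 <1
  x=-1.279: |R|=0.42207 <1
  x=-1.073: |R|=0.42043 <1
  x=-2.768: |R|=1.51564 >1
  x=-2.375: |R|=1.04241 >1
So |R|<1 on (-2.3333, 0).

(-2.3333, 0).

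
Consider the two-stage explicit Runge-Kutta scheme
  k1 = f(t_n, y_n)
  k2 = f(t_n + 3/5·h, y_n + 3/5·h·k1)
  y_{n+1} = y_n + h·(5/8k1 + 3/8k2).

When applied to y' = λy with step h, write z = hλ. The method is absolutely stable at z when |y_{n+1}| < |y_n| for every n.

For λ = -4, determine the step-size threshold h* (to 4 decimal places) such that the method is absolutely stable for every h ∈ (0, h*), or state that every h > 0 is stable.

(-4.4444,0); λ=-4 ⇒ h* = (40/9)/4 = 1.1111.

On y'=λy, z=hλ:
  k1=λy_n ⇒ h·k1=z·y_n;  k2=λ(1+3/5z)y_n ⇒ h·k2=z(1+3/5z)y_n
  y_{n+1}/y_n = 1 + 5/8z + 3/8z(1+3/5z) = 1 + z + 9/40z²
  Hence R(z) = 1 + z + 9/40z².

Boundary: |R(x)|=1, x<0.
x=-1.19: |R|=0.1286
R=1: x+9/40x²=0 ⇒ x=−40/9=-4.4444; min R=1−1/(4·9/40)=-0.1111>−1
Confirm numerically:
  x=-4.154: |R|=0.72854 <1
  x=-3.676: |R|=0.36442 <1
  x=-2.141: |R|=0.10963 <1
  x=-1.928: |R|=0.09163 <1
  x=-4.964: |R|=1.58029 >1
  x=-4.843: |R|=1.43430 >1
  x=-4.825: |R|=1.41314 >1
So |R|<1 on (-4.4444, 0).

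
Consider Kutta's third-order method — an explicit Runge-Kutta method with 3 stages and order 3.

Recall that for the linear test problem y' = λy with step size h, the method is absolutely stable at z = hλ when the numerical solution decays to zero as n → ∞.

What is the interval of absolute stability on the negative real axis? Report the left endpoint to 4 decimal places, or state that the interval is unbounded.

On y'=λy, z=hλ:
  order 3, 3-stage ⇒ R(z)=1+z+z^2/2+z^3/6
  (e.g. R(-0.58)=0.55568, |R|=0.55568)

Find x<0 with |R(x)|<1.
x=-0.58: |R|=0.5557
|R(-2.34)|=0.7377 |R(-2.33)|=0.7238 |R(-1.3)|=0.1788
Bisect:
  x_lo=-3.3515 |R|=3.0097  x_hi=-0.1017 |R|=0.9033
  mid=-1.72663 |R|=0.09392 →hi
  mid=-2.53909 |R|=1.04384 →lo
  mid=-2.13286 |R|=0.47541 →hi
  mid=-2.33597 |R|=0.73207 →hi
  mid=-2.43753 |R|=0.88054 →hi
  mid=-2.48831 |R|=0.96027 →hi
  mid=-2.51370 |R|=1.00157 →lo
  mid=-2.50100 |R|=0.98080 →hi
  mid=-2.50735 |R|=0.99115 →hi
  mid=-2.51052 |R|=0.99635 →hi
  ...
  [-2.51290,-2.51271] ⇒ x*=-2.5127
So |R|<1 on (-2.5127, 0).

z∈(-2.5127,0).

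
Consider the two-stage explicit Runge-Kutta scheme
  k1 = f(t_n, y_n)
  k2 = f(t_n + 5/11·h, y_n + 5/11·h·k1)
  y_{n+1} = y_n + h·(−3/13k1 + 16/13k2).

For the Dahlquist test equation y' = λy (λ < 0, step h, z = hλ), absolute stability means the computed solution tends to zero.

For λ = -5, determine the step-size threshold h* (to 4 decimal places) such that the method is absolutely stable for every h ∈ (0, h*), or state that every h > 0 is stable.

(-1.7875,0); λ=-5 ⇒ h* = (143/80)/5 = 0.3575.

With y'=λy (z=hλ):
  k1=λy_n ⇒ h·k1=z·y_n;  k2=λ(1+5/11z)y_n ⇒ h·k2=z(1+5/11z)y_n
  y_{n+1}/y_n = 1 − 3/13z + 16/13z(1+5/11z) = 1 + z + 80/143z²
  ⇒ R(z) = 1 + z + 80/143z².

Need |R(x)|<1, x<0.
x=-1.03: |R|=0.5635
R=1: x+80/143x²=0 ⇒ x=−143/80=-1.7875; min R=1−1/(4·80/143)=0.5531>−1
Confirm numerically:
  x=-1.664: |R|=0.88503 <1
  x=-1.137: |R|=0.58623 <1
  x=-1.083: |R|=0.57316 <1
  x=-2.302: |R|=1.66259 >1
  x=-2.188: |R|=1.49023 >1
  x=-1.923: |R|=1.14577 >1
Stable set (-1.7875, 0).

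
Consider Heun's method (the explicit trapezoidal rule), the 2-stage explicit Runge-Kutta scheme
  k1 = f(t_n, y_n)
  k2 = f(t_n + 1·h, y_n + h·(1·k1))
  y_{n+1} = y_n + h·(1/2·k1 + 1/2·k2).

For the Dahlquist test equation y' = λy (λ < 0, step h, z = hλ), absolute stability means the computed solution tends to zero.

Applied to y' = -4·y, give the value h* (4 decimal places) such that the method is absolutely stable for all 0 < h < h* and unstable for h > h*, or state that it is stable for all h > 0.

(-2.0000,0); λ=-4 ⇒ h* = 0.5000.

With y'=λy (z=hλ):
  order 2, 2-stage ⇒ R(z)=1+z+z^2/2
  (e.g. R(-1.09)=0.50405, |R|=0.50405)

Solve |R(x)|<1 on ℝ⁻.
x=-1.09: |R|=0.5040
|R(-2.2)|=1.2200 |R(-1.94)|=0.9418 |R(-0.61)|=0.5760
Bisect:
  x_lo=-2.5728 |R|=1.7369  x_hi=-0.3339 |R|=0.7219
  mid=-1.45335 |R|=0.60276 →hi
  mid=-2.01308 |R|=1.01317 →lo
  mid=-1.73321 |R|=0.76880 →hi
  mid=-1.87315 |R|=0.88119 →hi
  mid=-1.94311 |R|=0.94473 →hi
  mid=-1.97810 |R|=0.97834 →hi
  mid=-1.99559 |R|=0.99560 →hi
  mid=-2.00434 |R|=1.00434 →lo
  ...
  [-2.00010,-1.99996] ⇒ x*=-2.0000
Stable set (-2.0000, 0).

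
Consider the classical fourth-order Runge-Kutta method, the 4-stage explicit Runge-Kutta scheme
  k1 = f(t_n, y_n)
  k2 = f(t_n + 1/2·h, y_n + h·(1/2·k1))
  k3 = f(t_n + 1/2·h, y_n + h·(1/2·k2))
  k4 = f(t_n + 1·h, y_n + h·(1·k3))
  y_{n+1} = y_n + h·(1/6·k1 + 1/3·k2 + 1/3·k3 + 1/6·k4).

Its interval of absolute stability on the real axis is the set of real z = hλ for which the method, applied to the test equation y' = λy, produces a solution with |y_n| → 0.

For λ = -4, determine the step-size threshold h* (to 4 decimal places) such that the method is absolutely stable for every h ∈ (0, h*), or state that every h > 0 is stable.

(-2.7853,0); λ=-4 ⇒ h* = 0.6963.

With y'=λy (z=hλ):
  order 4, 4-stage ⇒ R(z)=1+z+z^2/2+z^3/6+z^4/24
  (e.g. R(-0.87)=0.42257, |R|=0.42257)

Need |R(x)|<1, x<0.
x=-0.87: |R|=0.4226
|R(-2.76)|=0.9625 |R(-2.3)|=0.4832 |R(-1.4)|=0.2827
Bisect:
  x_lo=-3.0987 |R|=1.5850  x_hi=-0.2849 |R|=0.7521
  mid=-1.69184 |R|=0.27359 →hi
  mid=-2.39529 |R|=0.55453 →hi
  mid=-2.74701 |R|=0.94381 →hi
  mid=-2.92288 |R|=1.22804 →lo
  mid=-2.83495 |R|=1.07748 →lo
  mid=-2.79098 |R|=1.00861 →lo
  mid=-2.76900 |R|=0.97571 →hi
  mid=-2.77999 |R|=0.99203 →hi
  mid=-2.78548 |R|=1.00029 →lo
  mid=-2.78274 |R|=0.99615 →hi
  ...
  [-2.78531,-2.78514] ⇒ x*=-2.7853
Interval (-2.7853, 0).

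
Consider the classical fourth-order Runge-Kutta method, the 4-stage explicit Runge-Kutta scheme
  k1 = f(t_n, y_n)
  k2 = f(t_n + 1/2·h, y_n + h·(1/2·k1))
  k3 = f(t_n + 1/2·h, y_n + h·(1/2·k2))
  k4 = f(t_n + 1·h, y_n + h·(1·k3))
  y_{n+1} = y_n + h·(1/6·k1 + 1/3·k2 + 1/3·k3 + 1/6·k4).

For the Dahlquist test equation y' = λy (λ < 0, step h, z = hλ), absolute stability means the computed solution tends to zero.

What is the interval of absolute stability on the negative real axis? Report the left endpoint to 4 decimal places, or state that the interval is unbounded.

z∈(-2.7853,0).

Test eqn y'=λy, z=hλ:
  order 4, 4-stage ⇒ R(z)=1+z+z^2/2+z^3/6+z^4/24
  (e.g. R(-1.77)=0.28121, |R|=0.28121)

Boundary: |R(x)|=1, x<0.
x=-1.77: |R|=0.2812
|R(-2.91)|=1.2049 |R(-2.24)|=0.4446 |R(-1.42)|=0.2804
Bisect:
  x_lo=-3.1602 |R|=1.7289  x_hi=-0.1949 |R|=0.8229
  mid=-1.67757 |R|=0.27270 →hi
  mid=-2.41889 |R|=0.57423 →hi
  mid=-2.78956 |R|=1.00644 →lo
  mid=-2.60422 |R|=0.75960 →hi
  mid=-2.69689 |R|=0.87469 →hi
  mid=-2.74322 |R|=0.93840 →hi
  mid=-2.76639 |R|=0.97187 →hi
  mid=-2.77797 |R|=0.98902 →hi
  mid=-2.78376 |R|=0.99770 →hi
  ...
  [-2.78539,-2.78521] ⇒ x*=-2.7853
So |R|<1 on (-2.7853, 0).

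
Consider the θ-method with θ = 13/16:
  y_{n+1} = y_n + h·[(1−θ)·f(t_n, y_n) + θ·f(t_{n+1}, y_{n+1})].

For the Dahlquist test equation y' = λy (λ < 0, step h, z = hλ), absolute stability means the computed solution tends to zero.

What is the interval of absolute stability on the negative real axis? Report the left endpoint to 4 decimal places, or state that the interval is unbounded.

Test eqn y'=λy, z=hλ:
  y_{n+1} = y_n + z·[3/16·y_n + 13/16·y_{n+1}] ⇒ (1 − 13/16z)y_{n+1} = (1 + 3/16z)y_n
  R(z) = (1 + 3/16z)/(1 − 13/16z).

Boundary: |R(x)|=1, x<0.
x=-0.85: |R|=0.4972
x=-2: |R|=0.2381
x=-10: |R|=0.0959
x=-100: |R|=0.2158
θ=13/16≥1/2 ⇒ |1+3/16x|<|1−13/16x| ∀x<0 ⇒ stable on all of ℝ⁻.

unbounded; (−∞, 0).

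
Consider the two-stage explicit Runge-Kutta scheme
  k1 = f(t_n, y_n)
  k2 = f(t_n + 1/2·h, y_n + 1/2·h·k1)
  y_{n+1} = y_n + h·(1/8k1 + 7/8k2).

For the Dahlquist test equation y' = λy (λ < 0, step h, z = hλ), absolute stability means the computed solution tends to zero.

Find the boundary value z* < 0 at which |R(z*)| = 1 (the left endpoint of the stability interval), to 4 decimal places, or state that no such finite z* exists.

Set f=λy, z=hλ:
  k1=λy_n ⇒ h·k1=z·y_n;  k2=λ(1+1/2z)y_n ⇒ h·k2=z(1+1/2z)y_n
  y_{n+1}/y_n = 1 + 1/8z + 7/8z(1+1/2z) = 1 + z + 7/16z²
  ⇒ R(z) = 1 + z + 7/16z².

Solve |R(x)|<1 on ℝ⁻.
x=-0.9: |R|=0.4544
R=1: x+7/16x²=0 ⇒ x=−16/7=-2.2857; min R=1−1/(4·7/16)=0.4286>−1
Confirm numerically:
  x=-1.923: |R|=0.69484 <1
  x=-1.455: |R|=0.47120 <1
  x=-1.435: |R|=0.46591 <1
  x=-1.386: |R|=0.45444 <1
  x=-2.701: |R|=1.49074 >1
  x=-2.333: |R|=1.04826 >1
Interval (-2.2857, 0).

z* = -2.2857.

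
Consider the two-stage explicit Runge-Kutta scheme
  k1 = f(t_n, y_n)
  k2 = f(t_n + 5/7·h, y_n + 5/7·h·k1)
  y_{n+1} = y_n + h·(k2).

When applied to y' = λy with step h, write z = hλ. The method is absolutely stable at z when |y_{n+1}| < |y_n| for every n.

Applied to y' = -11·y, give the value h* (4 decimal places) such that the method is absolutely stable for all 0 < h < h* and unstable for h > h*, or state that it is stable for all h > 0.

(-1.4000,0); λ=-11 ⇒ h* = (7/5)/11 = 0.1273.

Test eqn y'=λy, z=hλ:
  k1=λy_n ⇒ h·k1=z·y_n;  k2=λ(1+5/7z)y_n ⇒ h·k2=z(1+5/7z)y_n
  y_{n+1}/y_n = 1 + z(1+5/7z) = 1 + z + 5/7z²
  Hence R(z) = 1 + z + 5/7z².

Boundary: |R(x)|=1, x<0.
x=-0.73: |R|=0.6506
R=1: x+5/7x²=0 ⇒ x=−7/5=-1.4000; min R=1−1/(4·5/7)=0.6500>−1
Confirm numerically:
  x=-1.360: |R|=0.96114 <1
  x=-1.347: |R|=0.94901 <1
  x=-0.809: |R|=0.65849 <1
  x=-1.967: |R|=1.79664 >1
  x=-1.497: |R|=1.10372 >1
Interval (-1.4000, 0).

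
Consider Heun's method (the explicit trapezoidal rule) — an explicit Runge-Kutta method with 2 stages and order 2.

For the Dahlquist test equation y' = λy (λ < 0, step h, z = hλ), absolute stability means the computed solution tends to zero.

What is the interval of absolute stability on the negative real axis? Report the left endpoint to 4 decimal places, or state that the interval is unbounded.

On y'=λy, z=hλ:
  order 2, 2-stage ⇒ R(z)=1+z+z^2/2
  (e.g. R(-1.8)=0.82000, |R|=0.82000)

Need |R(x)|<1, x<0.
x=-1.8: |R|=0.8200
|R(-1.75)|=0.7812 |R(-1.17)|=0.5144 |R(-1.08)|=0.5032
Bisect:
  x_lo=-2.5281 |R|=1.6676  x_hi=-0.3517 |R|=0.7101
  mid=-1.43992 |R|=0.59676 →hi
  mid=-1.98402 |R|=0.98414 →hi
  mid=-2.25607 |R|=1.28885 →lo
  mid=-2.12004 |R|=1.12725 →lo
  mid=-2.05203 |R|=1.05338 →lo
  mid=-2.01802 |R|=1.01819 →lo
  mid=-2.00102 |R|=1.00102 →lo
  mid=-1.99252 |R|=0.99255 →hi
  ...
  [-2.00009,-1.99996] ⇒ x*=-2.0000
Interval (-2.0000, 0).

(-2.0000, 0).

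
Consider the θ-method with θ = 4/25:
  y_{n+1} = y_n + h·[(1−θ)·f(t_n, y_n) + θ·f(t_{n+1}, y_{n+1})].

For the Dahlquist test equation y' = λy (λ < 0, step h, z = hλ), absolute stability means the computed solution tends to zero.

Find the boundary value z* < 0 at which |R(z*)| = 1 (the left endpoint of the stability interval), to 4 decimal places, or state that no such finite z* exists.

Set f=λy, z=hλ:
  y_{n+1} = y_n + z·[21/25·y_n + 4/25·y_{n+1}] ⇒ (1 − 4/25z)y_{n+1} = (1 + 21/25z)y_n
  Hence R(z) = (1 + 21/25z)/(1 − 4/25z).

Need |R(x)|<1, x<0.
x=-1.19: |R|=0.0003
R=−1: 1+21/25x = −1+4/25x ⇒ -17/25x=2 ⇒ x=2/(-17/25)=-2.9412
Confirm numerically:
  x=-2.471: |R|=0.77087 <1
  x=-2.417: |R|=0.74296 <1
  x=-1.778: |R|=0.38422 <1
  x=-3.197: |R|=1.11509 >1
  x=-3.058: |R|=1.05334 >1
  x=-3.048: |R|=1.04883 >1
Interval (-2.9412, 0).

left endpoint -2.9412.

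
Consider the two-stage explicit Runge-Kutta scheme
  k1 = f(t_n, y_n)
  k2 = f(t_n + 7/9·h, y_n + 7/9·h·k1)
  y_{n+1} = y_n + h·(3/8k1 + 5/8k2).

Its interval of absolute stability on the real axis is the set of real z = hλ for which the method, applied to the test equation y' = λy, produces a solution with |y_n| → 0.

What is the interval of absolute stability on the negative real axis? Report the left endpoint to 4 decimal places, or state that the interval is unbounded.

(-2.0571, 0).

On y'=λy, z=hλ:
  k1=λy_n ⇒ h·k1=z·y_n;  k2=λ(1+7/9z)y_n ⇒ h·k2=z(1+7/9z)y_n
  y_{n+1}/y_n = 1 + 3/8z + 5/8z(1+7/9z) = 1 + z + 35/72z²
  R(z) = 1 + z + 35/72z².

Find x<0 with |R(x)|<1.
x=-0.52: |R|=0.6114
R=1: x+35/72x²=0 ⇒ x=−72/35=-2.0571; min R=1−1/(4·35/72)=0.4857>−1
Confirm numerically:
  x=-1.871: |R|=0.83070 <1
  x=-1.828: |R|=0.79638 <1
  x=-1.636: |R|=0.66507 <1
  x=-2.332: |R|=1.31158 >1
  x=-2.304: |R|=1.27648 >1
  x=-2.270: |R|=1.23488 >1
Interval (-2.0571, 0).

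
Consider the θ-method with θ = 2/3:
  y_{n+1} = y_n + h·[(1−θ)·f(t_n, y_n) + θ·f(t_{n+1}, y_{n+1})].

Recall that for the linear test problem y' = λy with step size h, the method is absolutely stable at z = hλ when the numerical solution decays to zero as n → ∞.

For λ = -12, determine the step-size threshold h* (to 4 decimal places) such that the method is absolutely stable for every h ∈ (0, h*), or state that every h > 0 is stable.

Set f=λy, z=hλ:
  y_{n+1} = y_n + z·[1/3·y_n + 2/3·y_{n+1}] ⇒ (1 − 2/3z)y_{n+1} = (1 + 1/3z)y_n
  so R(z) = (1 + 1/3z)/(1 − 2/3z).

Need |R(x)|<1, x<0.
x=-1.16: |R|=0.3459
x=-2: |R|=0.1429
x=-10: |R|=0.3043
x=-100: |R|=0.4778
θ=2/3≥1/2 ⇒ |1+1/3x|<|1−2/3x| ∀x<0 ⇒ unbounded interval.

(−∞, 0) — no finite endpoint. Any h>0 works for λ=-12.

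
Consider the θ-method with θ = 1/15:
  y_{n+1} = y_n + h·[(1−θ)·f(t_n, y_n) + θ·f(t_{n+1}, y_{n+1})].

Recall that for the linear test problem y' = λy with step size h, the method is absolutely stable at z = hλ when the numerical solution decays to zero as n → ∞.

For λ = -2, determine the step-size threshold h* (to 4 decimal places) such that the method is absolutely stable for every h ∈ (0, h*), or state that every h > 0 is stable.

With y'=λy (z=hλ):
  y_{n+1} = y_n + z·[14/15·y_n + 1/15·y_{n+1}] ⇒ (1 − 1/15z)y_{n+1} = (1 + 14/15z)y_n
  R(z) = (1 + 14/15z)/(1 − 1/15z).

Solve |R(x)|<1 on ℝ⁻.
x=-0.75: |R|=0.2857
R=−1: 1+14/15x = −1+1/15x ⇒ -13/15x=2 ⇒ x=2/(-13/15)=-2.3077
Confirm numerically:
  x=-1.852: |R|=0.64847 <1
  x=-1.568: |R|=0.41960 <1
  x=-1.370: |R|=0.25535 <1
  x=-0.980: |R|=0.08010 <1
  x=-2.693: |R|=1.28311 >1
  x=-2.486: |R|=1.13256 >1
Stable set (-2.3077, 0).

(-2.3077,0); λ=-2 ⇒ h* = (30/13)/2 = 1.1538.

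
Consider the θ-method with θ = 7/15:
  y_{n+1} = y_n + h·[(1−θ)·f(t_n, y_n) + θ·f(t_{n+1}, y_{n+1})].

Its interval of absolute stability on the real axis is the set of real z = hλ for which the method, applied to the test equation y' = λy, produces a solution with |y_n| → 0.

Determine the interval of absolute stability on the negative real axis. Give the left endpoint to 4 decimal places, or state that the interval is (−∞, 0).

Set f=λy, z=hλ:
  y_{n+1} = y_n + z·[8/15·y_n + 7/15·y_{n+1}] ⇒ (1 − 7/15z)y_{n+1} = (1 + 8/15z)y_n
  so R(z) = (1 + 8/15z)/(1 − 7/15z).

Find x<0 with |R(x)|<1.
x=-1.36: |R|=0.1680
R=−1: 1+8/15x = −1+7/15x ⇒ -1/15x=2 ⇒ x=2/(-1/15)=-30.0000
Confirm numerically:
  x=-27.047: |R|=0.98555 <1
  x=-20.111: |R|=0.93652 <1
  x=-15.843: |R|=0.88755 <1
  x=-30.470: |R|=1.00206 >1
  x=-30.031: |R|=1.00014 >1
So |R|<1 on (-30.0000, 0).

z∈(-30.0000,0).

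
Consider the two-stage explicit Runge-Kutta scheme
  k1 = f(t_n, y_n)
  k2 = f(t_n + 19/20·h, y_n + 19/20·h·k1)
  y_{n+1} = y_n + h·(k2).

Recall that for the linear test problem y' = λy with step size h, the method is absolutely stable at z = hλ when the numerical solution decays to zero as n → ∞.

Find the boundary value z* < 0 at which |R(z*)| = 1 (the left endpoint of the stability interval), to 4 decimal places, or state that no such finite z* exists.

z* = -1.0526.

Set f=λy, z=hλ:
  k1=λy_n ⇒ h·k1=z·y_n;  k2=λ(1+19/20z)y_n ⇒ h·k2=z(1+19/20z)y_n
  y_{n+1}/y_n = 1 + z(1+19/20z) = 1 + z + 19/20z²
  ⇒ R(z) = 1 + z + 19/20z².

Need |R(x)|<1, x<0.
x=-0.45: |R|=0.7424
R=1: x+19/20x²=0 ⇒ x=−20/19=-1.0526; min R=1−1/(4·19/20)=0.7368>−1
Confirm numerically:
  x=-0.867: |R|=0.84710 <1
  x=-0.850: |R|=0.83637 <1
  x=-0.601: |R|=0.74214 <1
  x=-1.642: |R|=1.91936 >1
  x=-1.597: |R|=1.82589 >1
  x=-1.382: |R|=1.43243 >1
Stable set (-1.0526, 0).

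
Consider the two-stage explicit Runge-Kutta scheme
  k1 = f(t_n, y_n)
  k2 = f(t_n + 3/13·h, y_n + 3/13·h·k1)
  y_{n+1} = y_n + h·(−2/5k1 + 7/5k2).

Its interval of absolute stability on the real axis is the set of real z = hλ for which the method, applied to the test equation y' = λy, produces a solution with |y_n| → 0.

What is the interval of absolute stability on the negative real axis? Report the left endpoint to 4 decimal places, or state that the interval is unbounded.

(-3.0952, 0).

Test eqn y'=λy, z=hλ:
  k1=λy_n ⇒ h·k1=z·y_n;  k2=λ(1+3/13z)y_n ⇒ h·k2=z(1+3/13z)y_n
  y_{n+1}/y_n = 1 − 2/5z + 7/5z(1+3/13z) = 1 + z + 21/65z²
  ⇒ R(z) = 1 + z + 21/65z².

Need |R(x)|<1, x<0.
x=-0.78: |R|=0.4166
R=1: x+21/65x²=0 ⇒ x=−65/21=-3.0952; min R=1−1/(4·21/65)=0.2262>−1
Confirm numerically:
  x=-2.920: |R|=0.83468 <1
  x=-2.405: |R|=0.46369 <1
  x=-1.564: |R|=0.22628 <1
  x=-1.372: |R|=0.23615 <1
  x=-3.541: |R|=1.50996 >1
  x=-3.140: |R|=1.04541 >1
Stable set (-3.0952, 0).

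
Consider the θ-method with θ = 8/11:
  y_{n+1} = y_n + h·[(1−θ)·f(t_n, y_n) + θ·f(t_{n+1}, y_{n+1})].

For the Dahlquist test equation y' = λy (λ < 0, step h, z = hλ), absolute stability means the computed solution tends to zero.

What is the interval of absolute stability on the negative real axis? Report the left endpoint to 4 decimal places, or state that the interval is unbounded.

interval (−∞, 0).

Set f=λy, z=hλ:
  y_{n+1} = y_n + z·[3/11·y_n + 8/11·y_{n+1}] ⇒ (1 − 8/11z)y_{n+1} = (1 + 3/11z)y_n
  Hence R(z) = (1 + 3/11z)/(1 − 8/11z).

Need |R(x)|<1, x<0.
x=-0.91: |R|=0.4524
x=-2: |R|=0.1852
x=-10: |R|=0.2088
x=-100: |R|=0.3564
θ=8/11≥1/2 ⇒ |1+3/11x|<|1−8/11x| ∀x<0 ⇒ interval (−∞,0).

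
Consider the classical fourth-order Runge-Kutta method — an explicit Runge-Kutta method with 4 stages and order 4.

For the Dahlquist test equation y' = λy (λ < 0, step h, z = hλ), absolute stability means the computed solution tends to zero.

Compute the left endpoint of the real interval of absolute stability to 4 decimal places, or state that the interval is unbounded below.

z* = -2.7853.

Set f=λy, z=hλ:
  order 4, 4-stage ⇒ R(z)=1+z+z^2/2+z^3/6+z^4/24
  (e.g. R(-1.29)=0.29965, |R|=0.29965)

Solve |R(x)|<1 on ℝ⁻.
x=-1.29: |R|=0.2997
|R(-2.82)|=1.0536 |R(-1.47)|=0.2756 |R(-0.66)|=0.5178
Bisect:
  x_lo=-3.3261 |R|=2.1721  x_hi=-0.2982 |R|=0.7422
  mid=-1.81215 |R|=0.28731 →hi
  mid=-2.56912 |R|=0.72008 →hi
  mid=-2.94760 |R|=1.27359 →lo
  mid=-2.75836 |R|=0.96015 →hi
  mid=-2.85298 |R|=1.10694 →lo
  mid=-2.80567 |R|=1.03116 →lo
  mid=-2.78202 |R|=0.99507 →hi
  mid=-2.79384 |R|=1.01297 →lo
  mid=-2.78793 |R|=1.00398 →lo
  mid=-2.78497 |R|=0.99952 →hi
  ...
  [-2.78534,-2.78516] ⇒ x*=-2.7853
Interval (-2.7853, 0).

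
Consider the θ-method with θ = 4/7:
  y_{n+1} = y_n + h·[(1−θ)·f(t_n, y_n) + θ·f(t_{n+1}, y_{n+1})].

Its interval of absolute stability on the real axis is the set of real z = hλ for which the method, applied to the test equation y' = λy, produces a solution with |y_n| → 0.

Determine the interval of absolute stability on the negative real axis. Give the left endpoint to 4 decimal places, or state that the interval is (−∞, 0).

unbounded; (−∞, 0).

Test eqn y'=λy, z=hλ:
  y_{n+1} = y_n + z·[3/7·y_n + 4/7·y_{n+1}] ⇒ (1 − 4/7z)y_{n+1} = (1 + 3/7z)y_n
  ⇒ R(z) = (1 + 3/7z)/(1 − 4/7z).

Boundary: |R(x)|=1, x<0.
x=-0.79: |R|=0.4557
x=-2: |R|=0.0667
x=-10: |R|=0.4894
x=-100: |R|=0.7199
θ=4/7≥1/2 ⇒ |1+3/7x|<|1−4/7x| ∀x<0 ⇒ interval (−∞,0).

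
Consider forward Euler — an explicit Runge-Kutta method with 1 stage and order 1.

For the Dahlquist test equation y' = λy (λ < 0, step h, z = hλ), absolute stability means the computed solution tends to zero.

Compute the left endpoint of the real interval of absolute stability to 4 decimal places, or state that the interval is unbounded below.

Test eqn y'=λy, z=hλ:
  order 1, 1-stage ⇒ R(z)=1+z
  (e.g. R(-1.56)=-0.56000, |R|=0.56000)

Solve |R(x)|<1 on ℝ⁻.
x=-1.56: |R|=0.5600
|R(-2.13)|=1.1300 |R(-1.6)|=0.6000 |R(-0.78)|=0.2200
Bisect:
  x_lo=-2.4129 |R|=1.4129  x_hi=-0.2220 |R|=0.7780
  mid=-1.31742 |R|=0.31742 →hi
  mid=-1.86516 |R|=0.86516 →hi
  mid=-2.13903 |R|=1.13903 →lo
  mid=-2.00209 |R|=1.00209 →lo
  mid=-1.93362 |R|=0.93362 →hi
  mid=-1.96786 |R|=0.96786 →hi
  mid=-1.98497 |R|=0.98497 →hi
  mid=-1.99353 |R|=0.99353 →hi
  mid=-1.99781 |R|=0.99781 →hi
  ...
  [-2.00009,-1.99995] ⇒ x*=-2.0000
So |R|<1 on (-2.0000, 0).

z* = -2.0000.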